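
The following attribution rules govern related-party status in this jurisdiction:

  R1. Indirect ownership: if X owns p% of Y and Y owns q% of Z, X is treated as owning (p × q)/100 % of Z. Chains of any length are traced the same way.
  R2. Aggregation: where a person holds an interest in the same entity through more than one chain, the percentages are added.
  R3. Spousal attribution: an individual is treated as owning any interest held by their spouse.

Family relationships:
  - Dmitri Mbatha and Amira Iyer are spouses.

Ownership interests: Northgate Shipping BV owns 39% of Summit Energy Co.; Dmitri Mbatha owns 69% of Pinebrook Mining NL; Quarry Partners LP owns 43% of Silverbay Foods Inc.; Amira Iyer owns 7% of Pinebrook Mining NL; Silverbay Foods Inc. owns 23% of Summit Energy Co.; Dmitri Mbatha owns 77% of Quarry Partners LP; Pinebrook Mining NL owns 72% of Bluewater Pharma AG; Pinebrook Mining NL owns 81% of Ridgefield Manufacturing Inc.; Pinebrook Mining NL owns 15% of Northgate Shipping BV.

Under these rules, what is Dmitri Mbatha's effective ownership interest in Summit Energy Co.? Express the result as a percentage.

12.0613%

By spousal attribution (R3), Dmitri Mbatha is treated as also owning Amira Iyer's interest in Pinebrook Mining NL, giving 69% + 7% = 76%.
Chain via Pinebrook Mining NL → Northgate Shipping BV (R1): 76% × 15% × 39% = 4.446% of Summit Energy Co.
Chain via Quarry Partners LP → Silverbay Foods Inc. (R1): 77% × 43% × 23% = 7.6153% of Summit Energy Co.
Aggregating (R2): 4.446% + 7.6153% = 12.0613%.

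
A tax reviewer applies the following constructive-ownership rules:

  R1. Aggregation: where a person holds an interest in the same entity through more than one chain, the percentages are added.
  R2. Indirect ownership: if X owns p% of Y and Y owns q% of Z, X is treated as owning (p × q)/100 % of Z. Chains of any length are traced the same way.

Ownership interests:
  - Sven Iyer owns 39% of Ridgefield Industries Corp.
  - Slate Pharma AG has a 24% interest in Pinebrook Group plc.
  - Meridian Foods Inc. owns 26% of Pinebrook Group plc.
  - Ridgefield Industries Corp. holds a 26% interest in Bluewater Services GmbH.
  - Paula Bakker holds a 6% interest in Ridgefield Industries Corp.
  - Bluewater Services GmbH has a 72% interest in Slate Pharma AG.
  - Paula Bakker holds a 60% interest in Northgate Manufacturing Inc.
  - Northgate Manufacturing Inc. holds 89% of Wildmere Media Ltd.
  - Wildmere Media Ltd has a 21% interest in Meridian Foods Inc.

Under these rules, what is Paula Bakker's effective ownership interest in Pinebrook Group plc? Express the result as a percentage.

3.185208%

Chain via Ridgefield Industries Corp. → Bluewater Services GmbH → Slate Pharma AG (R2): 6% × 26% × 72% × 24% = 0.269568% of Pinebrook Group plc.
Chain via Northgate Manufacturing Inc. → Wildmere Media Ltd → Meridian Foods Inc. (R2): 60% × 89% × 21% × 26% = 2.91564% of Pinebrook Group plc.
Aggregating (R1): 0.269568% + 2.91564% = 3.185208%.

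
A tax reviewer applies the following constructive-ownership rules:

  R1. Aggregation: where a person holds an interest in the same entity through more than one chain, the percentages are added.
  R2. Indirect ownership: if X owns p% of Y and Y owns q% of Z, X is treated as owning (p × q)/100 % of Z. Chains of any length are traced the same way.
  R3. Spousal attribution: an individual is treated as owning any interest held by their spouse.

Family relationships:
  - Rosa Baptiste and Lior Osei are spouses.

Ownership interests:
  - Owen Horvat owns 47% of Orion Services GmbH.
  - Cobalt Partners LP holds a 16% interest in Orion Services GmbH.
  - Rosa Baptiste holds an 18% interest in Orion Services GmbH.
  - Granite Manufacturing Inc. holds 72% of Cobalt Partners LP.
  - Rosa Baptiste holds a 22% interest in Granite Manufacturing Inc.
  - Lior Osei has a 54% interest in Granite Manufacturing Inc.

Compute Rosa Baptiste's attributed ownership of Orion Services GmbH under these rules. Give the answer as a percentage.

26.7552%

By spousal attribution (R3), Rosa Baptiste is treated as also owning Lior Osei's interest in Granite Manufacturing Inc, giving 22% + 54% = 76%.
Chain via Granite Manufacturing Inc. → Cobalt Partners LP (R2): 76% × 72% × 16% = 8.7552% of Orion Services GmbH.
Direct interest in Orion Services GmbH: 18%.
Aggregating (R1): 8.7552% + 18% = 26.7552%.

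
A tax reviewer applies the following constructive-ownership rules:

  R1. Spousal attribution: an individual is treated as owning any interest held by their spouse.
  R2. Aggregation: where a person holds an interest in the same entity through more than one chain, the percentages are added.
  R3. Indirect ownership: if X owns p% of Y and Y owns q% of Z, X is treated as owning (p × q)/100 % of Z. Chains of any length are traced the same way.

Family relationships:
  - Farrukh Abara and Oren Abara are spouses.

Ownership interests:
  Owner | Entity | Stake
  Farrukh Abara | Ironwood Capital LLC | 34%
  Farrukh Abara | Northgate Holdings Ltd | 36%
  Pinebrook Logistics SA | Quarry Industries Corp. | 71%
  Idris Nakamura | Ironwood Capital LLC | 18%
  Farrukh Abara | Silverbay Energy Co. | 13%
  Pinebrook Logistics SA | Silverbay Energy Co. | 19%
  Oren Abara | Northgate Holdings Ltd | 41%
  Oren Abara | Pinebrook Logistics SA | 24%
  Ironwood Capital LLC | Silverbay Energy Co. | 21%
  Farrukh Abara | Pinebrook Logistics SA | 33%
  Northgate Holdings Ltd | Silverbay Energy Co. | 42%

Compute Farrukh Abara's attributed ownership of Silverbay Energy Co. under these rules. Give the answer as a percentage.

By spousal attribution (R1), Farrukh Abara is treated as also owning Oren Abara's interest in Northgate Holdings Ltd, giving 36% + 41% = 77%.
By spousal attribution (R1), Farrukh Abara is treated as also owning Oren Abara's interest in Pinebrook Logistics SA, giving 33% + 24% = 57%.
Chain via Northgate Holdings Ltd (R3): 77% × 42% = 32.34% of Silverbay Energy Co.
Chain via Ironwood Capital LLC (R3): 34% × 21% = 7.14% of Silverbay Energy Co.
Chain via Pinebrook Logistics SA (R3): 57% × 19% = 10.83% of Silverbay Energy Co.
Direct interest in Silverbay Energy Co: 13%.
Aggregating (R2): 32.34% + 7.14% + 10.83% + 13% = 63.31%.

63.31%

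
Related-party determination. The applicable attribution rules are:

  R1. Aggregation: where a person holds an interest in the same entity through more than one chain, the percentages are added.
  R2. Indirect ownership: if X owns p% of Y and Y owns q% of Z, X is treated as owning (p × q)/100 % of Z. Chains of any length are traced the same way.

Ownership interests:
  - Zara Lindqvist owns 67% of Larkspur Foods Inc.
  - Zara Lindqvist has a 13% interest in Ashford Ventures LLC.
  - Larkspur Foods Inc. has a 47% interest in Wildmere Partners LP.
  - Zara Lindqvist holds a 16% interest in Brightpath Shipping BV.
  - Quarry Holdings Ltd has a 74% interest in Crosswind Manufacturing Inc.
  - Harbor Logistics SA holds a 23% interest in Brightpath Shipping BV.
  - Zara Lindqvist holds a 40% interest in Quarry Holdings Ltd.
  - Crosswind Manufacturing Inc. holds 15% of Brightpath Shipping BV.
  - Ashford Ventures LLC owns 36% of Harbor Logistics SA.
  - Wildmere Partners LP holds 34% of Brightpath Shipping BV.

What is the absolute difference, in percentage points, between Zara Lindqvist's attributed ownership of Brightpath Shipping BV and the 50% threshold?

17.777

Chain via Larkspur Foods Inc. → Wildmere Partners LP (R2): 67% × 47% × 34% = 10.7066% of Brightpath Shipping BV.
Chain via Quarry Holdings Ltd → Crosswind Manufacturing Inc. (R2): 40% × 74% × 15% = 4.44% of Brightpath Shipping BV.
Chain via Ashford Ventures LLC → Harbor Logistics SA (R2): 13% × 36% × 23% = 1.0764% of Brightpath Shipping BV.
Direct interest in Brightpath Shipping BV: 16%.
Aggregating (R1): 10.7066% + 4.44% + 1.0764% + 16% = 32.223%.
32.223% falls short of the 50% threshold by 17.777 percentage points.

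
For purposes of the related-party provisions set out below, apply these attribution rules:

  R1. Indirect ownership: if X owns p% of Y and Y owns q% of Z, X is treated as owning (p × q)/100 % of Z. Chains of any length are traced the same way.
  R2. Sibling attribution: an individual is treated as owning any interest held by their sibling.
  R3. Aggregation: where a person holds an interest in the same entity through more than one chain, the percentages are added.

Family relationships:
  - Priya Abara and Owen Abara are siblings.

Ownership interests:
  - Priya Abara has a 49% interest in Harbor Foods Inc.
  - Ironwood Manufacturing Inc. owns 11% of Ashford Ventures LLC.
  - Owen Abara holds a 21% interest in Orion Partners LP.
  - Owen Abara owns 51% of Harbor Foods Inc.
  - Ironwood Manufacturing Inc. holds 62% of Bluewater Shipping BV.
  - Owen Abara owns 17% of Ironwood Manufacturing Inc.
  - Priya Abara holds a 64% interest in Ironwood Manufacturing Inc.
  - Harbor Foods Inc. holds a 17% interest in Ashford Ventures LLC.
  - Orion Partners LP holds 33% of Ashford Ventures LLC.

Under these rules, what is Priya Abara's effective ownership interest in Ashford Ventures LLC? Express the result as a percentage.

By sibling attribution (R2), Priya Abara is treated as also owning Owen Abara's interest in Harbor Foods Inc, giving 49% + 51% = 100%.
By sibling attribution (R2), Priya Abara is treated as also owning Owen Abara's interest in Ironwood Manufacturing Inc, giving 64% + 17% = 81%.
By sibling attribution (R2), Priya Abara is treated as owning Owen Abara's 21% interest in Orion Partners LP.
Chain via Harbor Foods Inc. (R1): 100% × 17% = 17% of Ashford Ventures LLC.
Chain via Ironwood Manufacturing Inc. (R1): 81% × 11% = 8.91% of Ashford Ventures LLC.
Chain via Orion Partners LP (R1): 21% × 33% = 6.93% of Ashford Ventures LLC.
Aggregating (R3): 17% + 8.91% + 6.93% = 32.84%.

32.84%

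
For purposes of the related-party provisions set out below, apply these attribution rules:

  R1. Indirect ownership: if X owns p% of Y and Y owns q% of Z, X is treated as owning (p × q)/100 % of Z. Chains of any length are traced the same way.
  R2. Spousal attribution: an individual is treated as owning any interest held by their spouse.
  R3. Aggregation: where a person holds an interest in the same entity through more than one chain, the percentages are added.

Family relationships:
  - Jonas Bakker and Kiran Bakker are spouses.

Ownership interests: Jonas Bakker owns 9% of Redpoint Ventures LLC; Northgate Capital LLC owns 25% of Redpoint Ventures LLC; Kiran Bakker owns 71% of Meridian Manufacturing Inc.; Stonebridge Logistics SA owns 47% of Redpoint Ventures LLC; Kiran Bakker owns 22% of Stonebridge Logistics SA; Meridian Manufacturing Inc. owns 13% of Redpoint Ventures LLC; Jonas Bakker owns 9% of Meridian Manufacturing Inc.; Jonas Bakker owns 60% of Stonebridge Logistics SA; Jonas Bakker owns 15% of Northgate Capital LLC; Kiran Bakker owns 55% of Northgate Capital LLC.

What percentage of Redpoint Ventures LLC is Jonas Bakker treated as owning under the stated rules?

75.44%

By spousal attribution (R2), Jonas Bakker is treated as also owning Kiran Bakker's interest in Stonebridge Logistics SA, giving 60% + 22% = 82%.
By spousal attribution (R2), Jonas Bakker is treated as also owning Kiran Bakker's interest in Meridian Manufacturing Inc, giving 9% + 71% = 80%.
By spousal attribution (R2), Jonas Bakker is treated as also owning Kiran Bakker's interest in Northgate Capital LLC, giving 15% + 55% = 70%.
Chain via Stonebridge Logistics SA (R1): 82% × 47% = 38.54% of Redpoint Ventures LLC.
Chain via Meridian Manufacturing Inc. (R1): 80% × 13% = 10.4% of Redpoint Ventures LLC.
Chain via Northgate Capital LLC (R1): 70% × 25% = 17.5% of Redpoint Ventures LLC.
Direct interest in Redpoint Ventures LLC: 9%.
Aggregating (R3): 38.54% + 10.4% + 17.5% + 9% = 75.44%.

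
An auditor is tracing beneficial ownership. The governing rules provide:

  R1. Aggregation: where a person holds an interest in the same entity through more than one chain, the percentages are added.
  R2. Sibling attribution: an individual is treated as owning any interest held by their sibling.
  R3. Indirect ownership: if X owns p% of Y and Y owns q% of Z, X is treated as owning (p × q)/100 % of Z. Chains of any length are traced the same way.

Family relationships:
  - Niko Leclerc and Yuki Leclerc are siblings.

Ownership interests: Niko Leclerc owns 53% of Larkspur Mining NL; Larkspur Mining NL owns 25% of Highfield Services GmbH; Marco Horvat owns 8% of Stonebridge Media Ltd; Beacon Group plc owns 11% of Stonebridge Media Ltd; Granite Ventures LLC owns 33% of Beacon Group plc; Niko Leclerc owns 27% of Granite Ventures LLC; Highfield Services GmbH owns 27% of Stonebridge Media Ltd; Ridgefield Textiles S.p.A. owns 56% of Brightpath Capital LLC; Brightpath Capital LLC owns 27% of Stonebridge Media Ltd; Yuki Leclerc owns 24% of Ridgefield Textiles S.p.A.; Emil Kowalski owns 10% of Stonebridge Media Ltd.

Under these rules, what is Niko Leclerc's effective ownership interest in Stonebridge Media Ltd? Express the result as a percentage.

By sibling attribution (R2), Niko Leclerc is treated as owning Yuki Leclerc's 24% interest in Ridgefield Textiles S.p.A.
Chain via Larkspur Mining NL → Highfield Services GmbH (R3): 53% × 25% × 27% = 3.5775% of Stonebridge Media Ltd.
Chain via Granite Ventures LLC → Beacon Group plc (R3): 27% × 33% × 11% = 0.9801% of Stonebridge Media Ltd.
Chain via Ridgefield Textiles S.p.A. → Brightpath Capital LLC (R3): 24% × 56% × 27% = 3.6288% of Stonebridge Media Ltd.
Aggregating (R1): 3.5775% + 0.9801% + 3.6288% = 8.1864%.

8.1864%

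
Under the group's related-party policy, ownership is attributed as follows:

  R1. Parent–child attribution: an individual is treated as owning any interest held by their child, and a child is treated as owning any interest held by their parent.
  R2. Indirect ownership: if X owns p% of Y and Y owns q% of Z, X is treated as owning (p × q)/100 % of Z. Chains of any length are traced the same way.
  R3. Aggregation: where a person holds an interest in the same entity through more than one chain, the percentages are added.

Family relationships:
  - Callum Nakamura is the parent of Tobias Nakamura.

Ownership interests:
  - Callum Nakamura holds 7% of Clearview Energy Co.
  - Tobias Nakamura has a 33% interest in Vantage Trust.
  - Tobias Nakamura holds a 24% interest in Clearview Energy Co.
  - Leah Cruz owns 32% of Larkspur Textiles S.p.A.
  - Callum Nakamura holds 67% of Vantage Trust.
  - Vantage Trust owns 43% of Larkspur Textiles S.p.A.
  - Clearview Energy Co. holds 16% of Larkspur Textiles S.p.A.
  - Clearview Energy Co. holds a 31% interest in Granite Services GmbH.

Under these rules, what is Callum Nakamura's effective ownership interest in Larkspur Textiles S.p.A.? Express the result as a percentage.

By parent–child attribution (R1), Callum Nakamura is treated as also owning Tobias Nakamura's interest in Clearview Energy Co, giving 7% + 24% = 31%.
By parent–child attribution (R1), Callum Nakamura is treated as also owning Tobias Nakamura's interest in Vantage Trust, giving 67% + 33% = 100%.
Chain via Clearview Energy Co. (R2): 31% × 16% = 4.96% of Larkspur Textiles S.p.A.
Chain via Vantage Trust (R2): 100% × 43% = 43% of Larkspur Textiles S.p.A.
Aggregating (R3): 4.96% + 43% = 47.96%.

47.96%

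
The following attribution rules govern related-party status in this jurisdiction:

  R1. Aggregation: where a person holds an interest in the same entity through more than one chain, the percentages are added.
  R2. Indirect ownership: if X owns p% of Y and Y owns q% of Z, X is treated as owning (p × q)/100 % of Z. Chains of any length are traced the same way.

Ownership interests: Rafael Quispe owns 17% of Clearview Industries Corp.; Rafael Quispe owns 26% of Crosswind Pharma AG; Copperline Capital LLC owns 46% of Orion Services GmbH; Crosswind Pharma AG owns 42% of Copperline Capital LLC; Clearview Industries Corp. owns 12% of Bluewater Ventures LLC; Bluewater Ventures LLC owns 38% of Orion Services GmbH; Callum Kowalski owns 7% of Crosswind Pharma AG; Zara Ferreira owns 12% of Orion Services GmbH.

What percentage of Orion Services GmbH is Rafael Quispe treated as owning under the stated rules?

5.7984%

Chain via Crosswind Pharma AG → Copperline Capital LLC (R2): 26% × 42% × 46% = 5.0232% of Orion Services GmbH.
Chain via Clearview Industries Corp. → Bluewater Ventures LLC (R2): 17% × 12% × 38% = 0.7752% of Orion Services GmbH.
Aggregating (R1): 5.0232% + 0.7752% = 5.7984%.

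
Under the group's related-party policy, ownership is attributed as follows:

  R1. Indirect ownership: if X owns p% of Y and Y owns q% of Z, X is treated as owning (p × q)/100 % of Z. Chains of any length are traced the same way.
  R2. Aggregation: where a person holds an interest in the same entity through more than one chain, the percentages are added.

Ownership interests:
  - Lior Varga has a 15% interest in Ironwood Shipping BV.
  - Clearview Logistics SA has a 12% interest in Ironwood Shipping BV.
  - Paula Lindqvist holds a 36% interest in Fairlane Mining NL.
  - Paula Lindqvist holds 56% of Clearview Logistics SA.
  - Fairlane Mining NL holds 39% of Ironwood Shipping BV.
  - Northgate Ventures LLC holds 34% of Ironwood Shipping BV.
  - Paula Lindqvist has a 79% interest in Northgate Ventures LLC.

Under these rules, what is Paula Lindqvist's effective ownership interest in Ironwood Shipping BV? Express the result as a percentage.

47.62%

Chain via Fairlane Mining NL (R1): 36% × 39% = 14.04% of Ironwood Shipping BV.
Chain via Northgate Ventures LLC (R1): 79% × 34% = 26.86% of Ironwood Shipping BV.
Chain via Clearview Logistics SA (R1): 56% × 12% = 6.72% of Ironwood Shipping BV.
Aggregating (R2): 14.04% + 26.86% + 6.72% = 47.62%.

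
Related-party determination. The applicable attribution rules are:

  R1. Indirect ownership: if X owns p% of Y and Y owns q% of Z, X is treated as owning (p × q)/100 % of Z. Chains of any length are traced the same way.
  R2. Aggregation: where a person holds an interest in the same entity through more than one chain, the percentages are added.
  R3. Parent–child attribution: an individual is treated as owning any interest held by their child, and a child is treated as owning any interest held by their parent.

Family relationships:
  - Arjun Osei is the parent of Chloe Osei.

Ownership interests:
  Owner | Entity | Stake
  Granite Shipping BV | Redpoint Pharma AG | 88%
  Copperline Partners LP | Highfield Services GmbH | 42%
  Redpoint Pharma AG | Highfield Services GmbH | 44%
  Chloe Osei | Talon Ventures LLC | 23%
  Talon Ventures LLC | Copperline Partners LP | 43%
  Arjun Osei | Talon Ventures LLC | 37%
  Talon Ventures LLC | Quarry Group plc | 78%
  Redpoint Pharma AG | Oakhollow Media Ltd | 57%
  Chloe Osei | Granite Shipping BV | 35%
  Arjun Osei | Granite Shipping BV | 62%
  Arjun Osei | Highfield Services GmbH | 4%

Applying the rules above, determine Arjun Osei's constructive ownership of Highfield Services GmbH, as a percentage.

52.3944%

By parent–child attribution (R3), Arjun Osei is treated as also owning Chloe Osei's interest in Granite Shipping BV, giving 62% + 35% = 97%.
By parent–child attribution (R3), Arjun Osei is treated as also owning Chloe Osei's interest in Talon Ventures LLC, giving 37% + 23% = 60%.
Chain via Granite Shipping BV → Redpoint Pharma AG (R1): 97% × 88% × 44% = 37.5584% of Highfield Services GmbH.
Chain via Talon Ventures LLC → Copperline Partners LP (R1): 60% × 43% × 42% = 10.836% of Highfield Services GmbH.
Direct interest in Highfield Services GmbH: 4%.
Aggregating (R2): 37.5584% + 10.836% + 4% = 52.3944%.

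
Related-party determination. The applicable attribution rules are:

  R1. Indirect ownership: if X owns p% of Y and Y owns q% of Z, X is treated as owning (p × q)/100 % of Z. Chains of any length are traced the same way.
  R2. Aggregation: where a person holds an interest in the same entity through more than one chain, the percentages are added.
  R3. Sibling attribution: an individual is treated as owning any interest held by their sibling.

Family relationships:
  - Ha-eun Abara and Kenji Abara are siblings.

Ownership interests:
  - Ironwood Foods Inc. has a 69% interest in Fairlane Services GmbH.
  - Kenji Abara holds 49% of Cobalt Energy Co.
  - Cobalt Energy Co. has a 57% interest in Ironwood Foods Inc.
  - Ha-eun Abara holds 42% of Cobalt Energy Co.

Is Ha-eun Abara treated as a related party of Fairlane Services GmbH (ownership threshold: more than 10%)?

Yes

By sibling attribution (R3), Ha-eun Abara is treated as also owning Kenji Abara's interest in Cobalt Energy Co, giving 42% + 49% = 91%.
Chain via Cobalt Energy Co. → Ironwood Foods Inc. (R1): 91% × 57% × 69% = 35.7903% of Fairlane Services GmbH.
35.7903% exceeds the 10% threshold, so Ha-eun is a related party to Fairlane Services GmbH.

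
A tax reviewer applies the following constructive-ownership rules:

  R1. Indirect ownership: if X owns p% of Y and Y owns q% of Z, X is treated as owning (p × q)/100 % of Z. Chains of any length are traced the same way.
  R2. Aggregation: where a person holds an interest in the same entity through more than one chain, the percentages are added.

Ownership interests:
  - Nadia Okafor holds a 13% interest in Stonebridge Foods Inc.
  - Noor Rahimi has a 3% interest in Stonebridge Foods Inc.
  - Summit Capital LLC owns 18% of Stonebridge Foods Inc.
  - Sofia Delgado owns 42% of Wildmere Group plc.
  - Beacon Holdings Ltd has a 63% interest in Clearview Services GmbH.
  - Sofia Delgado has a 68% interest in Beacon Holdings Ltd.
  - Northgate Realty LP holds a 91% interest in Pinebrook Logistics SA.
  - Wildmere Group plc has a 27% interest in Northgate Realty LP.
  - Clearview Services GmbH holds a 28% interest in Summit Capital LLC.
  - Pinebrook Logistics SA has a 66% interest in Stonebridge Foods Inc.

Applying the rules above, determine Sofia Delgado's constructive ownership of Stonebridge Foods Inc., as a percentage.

8.96994%

Chain via Beacon Holdings Ltd → Clearview Services GmbH → Summit Capital LLC (R1): 68% × 63% × 28% × 18% = 2.159136% of Stonebridge Foods Inc.
Chain via Wildmere Group plc → Northgate Realty LP → Pinebrook Logistics SA (R1): 42% × 27% × 91% × 66% = 6.810804% of Stonebridge Foods Inc.
Aggregating (R2): 2.159136% + 6.810804% = 8.96994%.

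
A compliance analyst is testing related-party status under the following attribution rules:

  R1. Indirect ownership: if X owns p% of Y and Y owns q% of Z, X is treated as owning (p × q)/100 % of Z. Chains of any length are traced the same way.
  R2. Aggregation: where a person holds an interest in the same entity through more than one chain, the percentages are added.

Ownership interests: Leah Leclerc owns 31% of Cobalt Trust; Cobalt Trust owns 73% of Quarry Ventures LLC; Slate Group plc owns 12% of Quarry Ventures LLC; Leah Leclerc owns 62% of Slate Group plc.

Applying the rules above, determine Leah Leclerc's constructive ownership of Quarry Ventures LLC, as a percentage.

Chain via Cobalt Trust (R1): 31% × 73% = 22.63% of Quarry Ventures LLC.
Chain via Slate Group plc (R1): 62% × 12% = 7.44% of Quarry Ventures LLC.
Aggregating (R2): 22.63% + 7.44% = 30.07%.

30.07%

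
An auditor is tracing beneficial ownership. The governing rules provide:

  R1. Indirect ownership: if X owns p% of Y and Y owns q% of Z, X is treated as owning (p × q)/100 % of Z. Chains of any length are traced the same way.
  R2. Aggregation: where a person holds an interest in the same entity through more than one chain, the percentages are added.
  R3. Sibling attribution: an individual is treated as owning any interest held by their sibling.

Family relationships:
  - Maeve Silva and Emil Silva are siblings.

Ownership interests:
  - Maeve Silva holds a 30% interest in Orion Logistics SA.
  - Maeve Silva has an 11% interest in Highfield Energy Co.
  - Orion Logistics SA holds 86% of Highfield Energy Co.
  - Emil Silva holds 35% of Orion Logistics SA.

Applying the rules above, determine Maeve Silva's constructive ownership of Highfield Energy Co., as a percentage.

66.9%

By sibling attribution (R3), Maeve Silva is treated as also owning Emil Silva's interest in Orion Logistics SA, giving 30% + 35% = 65%.
Chain via Orion Logistics SA (R1): 65% × 86% = 55.9% of Highfield Energy Co.
Direct interest in Highfield Energy Co: 11%.
Aggregating (R2): 55.9% + 11% = 66.9%.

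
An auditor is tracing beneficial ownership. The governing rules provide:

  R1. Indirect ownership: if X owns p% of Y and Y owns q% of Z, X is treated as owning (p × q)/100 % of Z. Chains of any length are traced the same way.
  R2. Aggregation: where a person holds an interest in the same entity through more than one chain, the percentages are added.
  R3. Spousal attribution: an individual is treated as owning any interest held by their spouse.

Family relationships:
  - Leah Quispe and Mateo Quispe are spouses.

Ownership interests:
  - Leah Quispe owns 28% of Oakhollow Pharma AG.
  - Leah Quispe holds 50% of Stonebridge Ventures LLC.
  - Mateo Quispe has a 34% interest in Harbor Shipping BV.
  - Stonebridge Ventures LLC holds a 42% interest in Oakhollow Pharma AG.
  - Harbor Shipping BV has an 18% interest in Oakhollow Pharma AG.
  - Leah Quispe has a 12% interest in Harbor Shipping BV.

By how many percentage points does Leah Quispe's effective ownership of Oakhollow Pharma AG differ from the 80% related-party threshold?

By spousal attribution (R3), Leah Quispe is treated as also owning Mateo Quispe's interest in Harbor Shipping BV, giving 12% + 34% = 46%.
Chain via Harbor Shipping BV (R1): 46% × 18% = 8.28% of Oakhollow Pharma AG.
Chain via Stonebridge Ventures LLC (R1): 50% × 42% = 21% of Oakhollow Pharma AG.
Direct interest in Oakhollow Pharma AG: 28%.
Aggregating (R2): 8.28% + 21% + 28% = 57.28%.
57.28% falls short of the 80% threshold by 22.72 percentage points.

22.72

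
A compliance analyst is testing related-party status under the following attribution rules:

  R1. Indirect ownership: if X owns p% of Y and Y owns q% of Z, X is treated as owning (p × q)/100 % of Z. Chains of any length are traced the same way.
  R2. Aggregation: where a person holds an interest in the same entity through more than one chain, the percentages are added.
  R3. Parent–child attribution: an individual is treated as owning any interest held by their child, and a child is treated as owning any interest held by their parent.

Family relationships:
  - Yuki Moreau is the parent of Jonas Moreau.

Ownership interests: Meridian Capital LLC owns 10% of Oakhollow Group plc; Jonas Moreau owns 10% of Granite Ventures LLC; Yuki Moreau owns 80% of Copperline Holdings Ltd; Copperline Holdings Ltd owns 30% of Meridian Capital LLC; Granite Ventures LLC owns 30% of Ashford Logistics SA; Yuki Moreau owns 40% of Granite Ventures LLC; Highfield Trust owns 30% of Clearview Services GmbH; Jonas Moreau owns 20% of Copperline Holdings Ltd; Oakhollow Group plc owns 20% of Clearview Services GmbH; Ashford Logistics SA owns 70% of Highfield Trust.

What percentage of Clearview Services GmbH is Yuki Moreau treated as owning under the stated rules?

By parent–child attribution (R3), Yuki Moreau is treated as also owning Jonas Moreau's interest in Copperline Holdings Ltd, giving 80% + 20% = 100%.
By parent–child attribution (R3), Yuki Moreau is treated as also owning Jonas Moreau's interest in Granite Ventures LLC, giving 40% + 10% = 50%.
Chain via Copperline Holdings Ltd → Meridian Capital LLC → Oakhollow Group plc (R1): 100% × 30% × 10% × 20% = 0.6% of Clearview Services GmbH.
Chain via Granite Ventures LLC → Ashford Logistics SA → Highfield Trust (R1): 50% × 30% × 70% × 30% = 3.15% of Clearview Services GmbH.
Aggregating (R2): 0.6% + 3.15% = 3.75%.

3.75%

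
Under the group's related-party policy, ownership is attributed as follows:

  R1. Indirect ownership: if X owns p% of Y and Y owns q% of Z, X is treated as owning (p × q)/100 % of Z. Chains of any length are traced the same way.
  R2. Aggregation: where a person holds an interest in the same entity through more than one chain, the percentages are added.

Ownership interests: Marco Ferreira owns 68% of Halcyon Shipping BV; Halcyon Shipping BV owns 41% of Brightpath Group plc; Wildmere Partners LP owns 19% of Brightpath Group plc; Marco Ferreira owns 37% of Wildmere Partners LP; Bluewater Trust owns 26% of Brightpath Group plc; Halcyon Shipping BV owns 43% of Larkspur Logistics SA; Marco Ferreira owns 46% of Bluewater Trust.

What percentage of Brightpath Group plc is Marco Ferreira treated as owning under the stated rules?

Chain via Halcyon Shipping BV (R1): 68% × 41% = 27.88% of Brightpath Group plc.
Chain via Wildmere Partners LP (R1): 37% × 19% = 7.03% of Brightpath Group plc.
Chain via Bluewater Trust (R1): 46% × 26% = 11.96% of Brightpath Group plc.
Aggregating (R2): 27.88% + 7.03% + 11.96% = 46.87%.

46.87%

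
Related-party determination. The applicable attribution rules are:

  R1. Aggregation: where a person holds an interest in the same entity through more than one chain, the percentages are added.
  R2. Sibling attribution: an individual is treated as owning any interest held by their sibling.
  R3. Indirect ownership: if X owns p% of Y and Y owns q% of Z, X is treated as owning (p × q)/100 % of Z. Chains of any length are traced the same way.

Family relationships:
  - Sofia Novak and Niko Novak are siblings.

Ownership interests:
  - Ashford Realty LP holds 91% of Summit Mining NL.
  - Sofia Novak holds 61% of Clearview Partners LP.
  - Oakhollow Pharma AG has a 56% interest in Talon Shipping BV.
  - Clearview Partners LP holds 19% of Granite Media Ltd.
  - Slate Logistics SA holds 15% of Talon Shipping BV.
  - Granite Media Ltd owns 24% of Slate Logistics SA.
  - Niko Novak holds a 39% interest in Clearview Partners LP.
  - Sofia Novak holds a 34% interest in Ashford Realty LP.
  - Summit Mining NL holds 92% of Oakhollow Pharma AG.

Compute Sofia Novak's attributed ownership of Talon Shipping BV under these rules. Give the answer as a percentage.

By sibling attribution (R2), Sofia Novak is treated as also owning Niko Novak's interest in Clearview Partners LP, giving 61% + 39% = 100%.
Chain via Clearview Partners LP → Granite Media Ltd → Slate Logistics SA (R3): 100% × 19% × 24% × 15% = 0.684% of Talon Shipping BV.
Chain via Ashford Realty LP → Summit Mining NL → Oakhollow Pharma AG (R3): 34% × 91% × 92% × 56% = 15.940288% of Talon Shipping BV.
Aggregating (R1): 0.684% + 15.940288% = 16.624288%.

16.624288%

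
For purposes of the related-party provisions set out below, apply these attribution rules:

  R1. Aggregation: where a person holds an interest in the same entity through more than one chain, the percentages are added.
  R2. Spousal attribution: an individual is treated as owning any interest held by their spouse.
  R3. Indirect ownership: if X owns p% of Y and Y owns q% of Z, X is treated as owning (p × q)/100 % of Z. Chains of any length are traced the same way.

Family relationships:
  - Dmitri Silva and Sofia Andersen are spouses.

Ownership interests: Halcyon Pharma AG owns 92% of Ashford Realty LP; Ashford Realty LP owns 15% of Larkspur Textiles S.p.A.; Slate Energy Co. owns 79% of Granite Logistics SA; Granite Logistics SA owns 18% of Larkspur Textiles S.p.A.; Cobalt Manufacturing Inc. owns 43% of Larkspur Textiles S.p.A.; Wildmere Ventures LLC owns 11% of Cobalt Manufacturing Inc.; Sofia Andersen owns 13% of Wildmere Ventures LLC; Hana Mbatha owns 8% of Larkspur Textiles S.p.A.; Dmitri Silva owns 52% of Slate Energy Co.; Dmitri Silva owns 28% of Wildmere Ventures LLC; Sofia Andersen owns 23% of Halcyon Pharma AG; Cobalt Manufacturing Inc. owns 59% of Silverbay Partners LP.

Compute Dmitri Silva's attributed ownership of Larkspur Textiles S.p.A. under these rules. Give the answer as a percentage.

12.5077%

By spousal attribution (R2), Dmitri Silva is treated as also owning Sofia Andersen's interest in Wildmere Ventures LLC, giving 28% + 13% = 41%.
By spousal attribution (R2), Dmitri Silva is treated as owning Sofia Andersen's 23% interest in Halcyon Pharma AG.
Chain via Wildmere Ventures LLC → Cobalt Manufacturing Inc. (R3): 41% × 11% × 43% = 1.9393% of Larkspur Textiles S.p.A.
Chain via Slate Energy Co. → Granite Logistics SA (R3): 52% × 79% × 18% = 7.3944% of Larkspur Textiles S.p.A.
Chain via Halcyon Pharma AG → Ashford Realty LP (R3): 23% × 92% × 15% = 3.174% of Larkspur Textiles S.p.A.
Aggregating (R1): 1.9393% + 7.3944% + 3.174% = 12.5077%.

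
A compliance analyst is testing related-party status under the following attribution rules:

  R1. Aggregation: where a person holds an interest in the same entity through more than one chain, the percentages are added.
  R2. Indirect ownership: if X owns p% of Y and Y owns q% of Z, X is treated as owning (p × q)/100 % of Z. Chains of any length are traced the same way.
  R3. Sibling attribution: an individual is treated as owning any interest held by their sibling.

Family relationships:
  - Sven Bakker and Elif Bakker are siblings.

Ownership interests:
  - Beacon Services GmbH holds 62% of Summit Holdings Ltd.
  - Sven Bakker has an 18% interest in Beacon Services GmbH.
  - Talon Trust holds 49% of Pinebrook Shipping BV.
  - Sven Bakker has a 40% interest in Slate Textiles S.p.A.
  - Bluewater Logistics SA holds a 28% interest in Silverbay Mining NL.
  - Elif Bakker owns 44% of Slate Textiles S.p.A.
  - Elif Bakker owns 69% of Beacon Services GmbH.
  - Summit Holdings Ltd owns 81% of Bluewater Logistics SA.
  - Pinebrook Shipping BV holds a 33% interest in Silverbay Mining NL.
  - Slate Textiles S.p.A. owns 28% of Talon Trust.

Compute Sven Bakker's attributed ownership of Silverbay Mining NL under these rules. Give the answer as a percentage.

By sibling attribution (R3), Sven Bakker is treated as also owning Elif Bakker's interest in Slate Textiles S.p.A, giving 40% + 44% = 84%.
By sibling attribution (R3), Sven Bakker is treated as also owning Elif Bakker's interest in Beacon Services GmbH, giving 18% + 69% = 87%.
Chain via Slate Textiles S.p.A. → Talon Trust → Pinebrook Shipping BV (R2): 84% × 28% × 49% × 33% = 3.803184% of Silverbay Mining NL.
Chain via Beacon Services GmbH → Summit Holdings Ltd → Bluewater Logistics SA (R2): 87% × 62% × 81% × 28% = 12.233592% of Silverbay Mining NL.
Aggregating (R1): 3.803184% + 12.233592% = 16.036776%.

16.036776%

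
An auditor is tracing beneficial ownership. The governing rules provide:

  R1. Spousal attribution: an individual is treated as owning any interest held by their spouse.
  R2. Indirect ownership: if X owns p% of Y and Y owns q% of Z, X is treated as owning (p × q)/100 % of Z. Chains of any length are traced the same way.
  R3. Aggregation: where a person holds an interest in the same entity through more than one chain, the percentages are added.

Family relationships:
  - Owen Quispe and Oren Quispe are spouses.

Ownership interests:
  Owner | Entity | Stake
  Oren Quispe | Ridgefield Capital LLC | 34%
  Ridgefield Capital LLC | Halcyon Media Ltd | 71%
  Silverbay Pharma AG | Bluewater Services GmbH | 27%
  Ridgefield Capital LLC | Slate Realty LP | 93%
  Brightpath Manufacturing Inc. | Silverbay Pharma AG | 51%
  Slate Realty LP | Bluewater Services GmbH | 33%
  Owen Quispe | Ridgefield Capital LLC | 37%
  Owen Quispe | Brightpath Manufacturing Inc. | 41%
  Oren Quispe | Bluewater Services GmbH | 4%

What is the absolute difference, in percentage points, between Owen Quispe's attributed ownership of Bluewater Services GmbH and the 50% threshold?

18.5644

By spousal attribution (R1), Owen Quispe is treated as also owning Oren Quispe's interest in Ridgefield Capital LLC, giving 37% + 34% = 71%.
By spousal attribution (R1), Owen Quispe is treated as owning Oren Quispe's 4% interest in Bluewater Services GmbH.
Chain via Brightpath Manufacturing Inc. → Silverbay Pharma AG (R2): 41% × 51% × 27% = 5.6457% of Bluewater Services GmbH.
Chain via Ridgefield Capital LLC → Slate Realty LP (R2): 71% × 93% × 33% = 21.7899% of Bluewater Services GmbH.
Direct interest in Bluewater Services GmbH: 4%.
Aggregating (R3): 5.6457% + 21.7899% + 4% = 31.4356%.
31.4356% falls short of the 50% threshold by 18.5644 percentage points.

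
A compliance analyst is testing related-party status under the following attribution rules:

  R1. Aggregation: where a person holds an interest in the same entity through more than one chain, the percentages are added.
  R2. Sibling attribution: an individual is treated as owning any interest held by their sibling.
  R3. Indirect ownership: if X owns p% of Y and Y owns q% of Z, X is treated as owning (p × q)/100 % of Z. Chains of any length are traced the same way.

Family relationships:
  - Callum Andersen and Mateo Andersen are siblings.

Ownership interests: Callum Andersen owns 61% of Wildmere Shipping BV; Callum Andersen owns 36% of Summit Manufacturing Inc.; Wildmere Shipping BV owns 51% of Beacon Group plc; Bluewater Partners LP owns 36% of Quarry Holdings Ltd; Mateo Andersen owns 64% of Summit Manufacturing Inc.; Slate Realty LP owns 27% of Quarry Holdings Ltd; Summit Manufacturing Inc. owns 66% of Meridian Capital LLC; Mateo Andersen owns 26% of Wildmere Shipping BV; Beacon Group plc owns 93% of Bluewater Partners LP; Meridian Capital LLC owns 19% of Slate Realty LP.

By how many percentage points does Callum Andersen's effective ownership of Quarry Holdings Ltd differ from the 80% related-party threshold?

By sibling attribution (R2), Callum Andersen is treated as also owning Mateo Andersen's interest in Wildmere Shipping BV, giving 61% + 26% = 87%.
By sibling attribution (R2), Callum Andersen is treated as also owning Mateo Andersen's interest in Summit Manufacturing Inc, giving 36% + 64% = 100%.
Chain via Wildmere Shipping BV → Beacon Group plc → Bluewater Partners LP (R3): 87% × 51% × 93% × 36% = 14.855076% of Quarry Holdings Ltd.
Chain via Summit Manufacturing Inc. → Meridian Capital LLC → Slate Realty LP (R3): 100% × 66% × 19% × 27% = 3.3858% of Quarry Holdings Ltd.
Aggregating (R1): 14.855076% + 3.3858% = 18.240876%.
18.240876% falls short of the 80% threshold by 61.759124 percentage points.

61.759124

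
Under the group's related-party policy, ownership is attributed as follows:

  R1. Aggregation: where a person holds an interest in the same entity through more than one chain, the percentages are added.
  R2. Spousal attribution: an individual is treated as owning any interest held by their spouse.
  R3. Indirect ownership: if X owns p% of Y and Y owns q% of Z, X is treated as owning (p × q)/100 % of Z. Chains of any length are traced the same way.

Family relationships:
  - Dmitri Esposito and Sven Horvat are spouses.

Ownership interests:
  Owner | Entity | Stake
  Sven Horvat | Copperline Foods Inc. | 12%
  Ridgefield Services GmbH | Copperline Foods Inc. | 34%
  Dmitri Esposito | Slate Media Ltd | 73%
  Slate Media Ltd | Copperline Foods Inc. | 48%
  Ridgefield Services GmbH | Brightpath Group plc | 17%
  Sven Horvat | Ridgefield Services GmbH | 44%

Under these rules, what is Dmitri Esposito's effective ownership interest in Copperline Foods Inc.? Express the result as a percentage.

62%

By spousal attribution (R2), Dmitri Esposito is treated as owning Sven Horvat's 44% interest in Ridgefield Services GmbH.
By spousal attribution (R2), Dmitri Esposito is treated as owning Sven Horvat's 12% interest in Copperline Foods Inc.
Chain via Slate Media Ltd (R3): 73% × 48% = 35.04% of Copperline Foods Inc.
Chain via Ridgefield Services GmbH (R3): 44% × 34% = 14.96% of Copperline Foods Inc.
Direct interest in Copperline Foods Inc: 12%.
Aggregating (R1): 35.04% + 14.96% + 12% = 62%.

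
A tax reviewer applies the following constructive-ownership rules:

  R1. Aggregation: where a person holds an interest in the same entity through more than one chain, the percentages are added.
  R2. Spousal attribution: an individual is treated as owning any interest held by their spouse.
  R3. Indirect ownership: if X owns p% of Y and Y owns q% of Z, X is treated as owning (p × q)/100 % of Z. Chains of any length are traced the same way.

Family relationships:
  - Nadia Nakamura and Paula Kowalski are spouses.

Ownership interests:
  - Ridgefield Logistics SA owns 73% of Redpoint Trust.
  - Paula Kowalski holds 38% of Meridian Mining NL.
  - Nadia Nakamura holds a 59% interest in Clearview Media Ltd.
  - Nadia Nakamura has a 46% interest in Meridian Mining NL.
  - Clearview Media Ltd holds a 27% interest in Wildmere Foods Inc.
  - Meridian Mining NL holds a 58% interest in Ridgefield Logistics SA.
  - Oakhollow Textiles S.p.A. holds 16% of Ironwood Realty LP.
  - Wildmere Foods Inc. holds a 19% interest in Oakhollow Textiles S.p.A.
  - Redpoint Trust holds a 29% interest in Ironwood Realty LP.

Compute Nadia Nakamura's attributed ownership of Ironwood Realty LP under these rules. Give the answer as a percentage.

By spousal attribution (R2), Nadia Nakamura is treated as also owning Paula Kowalski's interest in Meridian Mining NL, giving 46% + 38% = 84%.
Chain via Clearview Media Ltd → Wildmere Foods Inc. → Oakhollow Textiles S.p.A. (R3): 59% × 27% × 19% × 16% = 0.484272% of Ironwood Realty LP.
Chain via Meridian Mining NL → Ridgefield Logistics SA → Redpoint Trust (R3): 84% × 58% × 73% × 29% = 10.314024% of Ironwood Realty LP.
Aggregating (R1): 0.484272% + 10.314024% = 10.798296%.

10.798296%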